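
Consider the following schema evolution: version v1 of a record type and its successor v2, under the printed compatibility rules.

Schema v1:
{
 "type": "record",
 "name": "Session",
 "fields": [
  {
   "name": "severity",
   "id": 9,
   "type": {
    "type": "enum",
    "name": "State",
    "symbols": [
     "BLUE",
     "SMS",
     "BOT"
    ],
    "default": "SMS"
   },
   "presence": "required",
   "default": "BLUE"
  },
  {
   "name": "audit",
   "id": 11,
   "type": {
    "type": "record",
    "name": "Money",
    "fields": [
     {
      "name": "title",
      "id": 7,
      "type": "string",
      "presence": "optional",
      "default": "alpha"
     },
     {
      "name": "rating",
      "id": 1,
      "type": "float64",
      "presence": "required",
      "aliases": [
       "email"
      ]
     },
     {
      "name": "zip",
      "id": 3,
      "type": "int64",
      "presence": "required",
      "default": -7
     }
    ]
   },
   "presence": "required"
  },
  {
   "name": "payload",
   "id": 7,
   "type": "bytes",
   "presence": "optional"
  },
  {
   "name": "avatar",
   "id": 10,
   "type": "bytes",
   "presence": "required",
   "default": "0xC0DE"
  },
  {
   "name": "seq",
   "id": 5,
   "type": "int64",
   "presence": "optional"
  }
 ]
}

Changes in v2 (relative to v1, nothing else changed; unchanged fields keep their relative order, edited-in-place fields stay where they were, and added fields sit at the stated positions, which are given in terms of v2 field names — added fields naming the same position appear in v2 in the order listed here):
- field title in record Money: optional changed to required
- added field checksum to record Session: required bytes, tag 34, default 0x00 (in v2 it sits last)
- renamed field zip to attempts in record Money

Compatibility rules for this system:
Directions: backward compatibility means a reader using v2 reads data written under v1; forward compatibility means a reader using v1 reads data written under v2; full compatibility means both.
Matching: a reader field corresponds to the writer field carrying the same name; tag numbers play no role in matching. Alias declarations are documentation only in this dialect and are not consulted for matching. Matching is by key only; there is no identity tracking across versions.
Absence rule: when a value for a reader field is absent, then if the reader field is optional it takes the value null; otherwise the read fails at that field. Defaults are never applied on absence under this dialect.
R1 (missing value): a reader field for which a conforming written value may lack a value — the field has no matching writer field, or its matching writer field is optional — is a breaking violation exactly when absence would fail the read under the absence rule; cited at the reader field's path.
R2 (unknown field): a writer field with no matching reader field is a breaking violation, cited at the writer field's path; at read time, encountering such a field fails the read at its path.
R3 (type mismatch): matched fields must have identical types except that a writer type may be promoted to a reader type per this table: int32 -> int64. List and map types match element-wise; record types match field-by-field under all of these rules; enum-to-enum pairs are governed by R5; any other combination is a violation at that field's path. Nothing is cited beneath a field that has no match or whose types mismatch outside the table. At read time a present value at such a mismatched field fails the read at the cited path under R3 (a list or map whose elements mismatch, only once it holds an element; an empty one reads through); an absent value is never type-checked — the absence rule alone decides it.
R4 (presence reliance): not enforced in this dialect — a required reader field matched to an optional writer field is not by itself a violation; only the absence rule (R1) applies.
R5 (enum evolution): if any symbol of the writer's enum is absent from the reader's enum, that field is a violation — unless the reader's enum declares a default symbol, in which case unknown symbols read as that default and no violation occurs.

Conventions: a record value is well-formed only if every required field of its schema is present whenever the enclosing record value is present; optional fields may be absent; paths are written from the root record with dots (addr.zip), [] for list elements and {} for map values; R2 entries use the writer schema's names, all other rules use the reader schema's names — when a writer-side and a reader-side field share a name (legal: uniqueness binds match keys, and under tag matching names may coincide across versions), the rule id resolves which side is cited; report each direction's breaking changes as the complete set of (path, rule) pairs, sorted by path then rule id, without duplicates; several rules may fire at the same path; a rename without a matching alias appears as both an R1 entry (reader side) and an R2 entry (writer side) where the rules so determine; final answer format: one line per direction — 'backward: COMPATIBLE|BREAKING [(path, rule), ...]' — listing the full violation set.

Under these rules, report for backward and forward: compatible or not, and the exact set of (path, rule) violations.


arrows below run writer -> reader for Session
backward analysis of Session with v2 as reader and v1 as writer:
  State -> State, writer required: severity aligns to severity
  Money -> Money, writer required: audit aligns to audit
  bytes -> bytes, writer optional: payload aligns to payload
  bytes -> bytes, writer required: avatar aligns to avatar
  int64 -> int64, writer optional: seq aligns to seq
  checksum has no writer counterpart
  string -> string, writer optional: audit.title aligns to audit.title
  float64 -> float64, writer required: audit.rating aligns to audit.rating
  audit.attempts has no writer counterpart
  writer field audit.zip has no reader counterpart
  violation R1 at audit.attempts
  violation R1 at audit.title
  violation R2 at audit.zip
  violation R1 at checksum
  => backward verdict for Session: BREAKING, 4 violation(s)
forward analysis of Session with v1 as reader and v2 as writer:
  State -> State, writer required: severity aligns to severity
  Money -> Money, writer required: audit aligns to audit
  bytes -> bytes, writer optional: payload aligns to payload
  bytes -> bytes, writer required: avatar aligns to avatar
  int64 -> int64, writer optional: seq aligns to seq
  writer field checksum has no reader counterpart
  string -> string, writer required: audit.title aligns to audit.title
  float64 -> float64, writer required: audit.rating aligns to audit.rating
  audit.zip has no writer counterpart
  writer field audit.attempts has no reader counterpart
  violation R2 at audit.attempts
  violation R1 at audit.zip
  violation R2 at checksum
  => forward verdict for Session: BREAKING, 3 violation(s)

backward: BREAKING [(audit.attempts, R1), (audit.title, R1), (audit.zip, R2), (checksum, R1)]; forward: BREAKING [(audit.attempts, R2), (audit.zip, R1), (checksum, R2)]


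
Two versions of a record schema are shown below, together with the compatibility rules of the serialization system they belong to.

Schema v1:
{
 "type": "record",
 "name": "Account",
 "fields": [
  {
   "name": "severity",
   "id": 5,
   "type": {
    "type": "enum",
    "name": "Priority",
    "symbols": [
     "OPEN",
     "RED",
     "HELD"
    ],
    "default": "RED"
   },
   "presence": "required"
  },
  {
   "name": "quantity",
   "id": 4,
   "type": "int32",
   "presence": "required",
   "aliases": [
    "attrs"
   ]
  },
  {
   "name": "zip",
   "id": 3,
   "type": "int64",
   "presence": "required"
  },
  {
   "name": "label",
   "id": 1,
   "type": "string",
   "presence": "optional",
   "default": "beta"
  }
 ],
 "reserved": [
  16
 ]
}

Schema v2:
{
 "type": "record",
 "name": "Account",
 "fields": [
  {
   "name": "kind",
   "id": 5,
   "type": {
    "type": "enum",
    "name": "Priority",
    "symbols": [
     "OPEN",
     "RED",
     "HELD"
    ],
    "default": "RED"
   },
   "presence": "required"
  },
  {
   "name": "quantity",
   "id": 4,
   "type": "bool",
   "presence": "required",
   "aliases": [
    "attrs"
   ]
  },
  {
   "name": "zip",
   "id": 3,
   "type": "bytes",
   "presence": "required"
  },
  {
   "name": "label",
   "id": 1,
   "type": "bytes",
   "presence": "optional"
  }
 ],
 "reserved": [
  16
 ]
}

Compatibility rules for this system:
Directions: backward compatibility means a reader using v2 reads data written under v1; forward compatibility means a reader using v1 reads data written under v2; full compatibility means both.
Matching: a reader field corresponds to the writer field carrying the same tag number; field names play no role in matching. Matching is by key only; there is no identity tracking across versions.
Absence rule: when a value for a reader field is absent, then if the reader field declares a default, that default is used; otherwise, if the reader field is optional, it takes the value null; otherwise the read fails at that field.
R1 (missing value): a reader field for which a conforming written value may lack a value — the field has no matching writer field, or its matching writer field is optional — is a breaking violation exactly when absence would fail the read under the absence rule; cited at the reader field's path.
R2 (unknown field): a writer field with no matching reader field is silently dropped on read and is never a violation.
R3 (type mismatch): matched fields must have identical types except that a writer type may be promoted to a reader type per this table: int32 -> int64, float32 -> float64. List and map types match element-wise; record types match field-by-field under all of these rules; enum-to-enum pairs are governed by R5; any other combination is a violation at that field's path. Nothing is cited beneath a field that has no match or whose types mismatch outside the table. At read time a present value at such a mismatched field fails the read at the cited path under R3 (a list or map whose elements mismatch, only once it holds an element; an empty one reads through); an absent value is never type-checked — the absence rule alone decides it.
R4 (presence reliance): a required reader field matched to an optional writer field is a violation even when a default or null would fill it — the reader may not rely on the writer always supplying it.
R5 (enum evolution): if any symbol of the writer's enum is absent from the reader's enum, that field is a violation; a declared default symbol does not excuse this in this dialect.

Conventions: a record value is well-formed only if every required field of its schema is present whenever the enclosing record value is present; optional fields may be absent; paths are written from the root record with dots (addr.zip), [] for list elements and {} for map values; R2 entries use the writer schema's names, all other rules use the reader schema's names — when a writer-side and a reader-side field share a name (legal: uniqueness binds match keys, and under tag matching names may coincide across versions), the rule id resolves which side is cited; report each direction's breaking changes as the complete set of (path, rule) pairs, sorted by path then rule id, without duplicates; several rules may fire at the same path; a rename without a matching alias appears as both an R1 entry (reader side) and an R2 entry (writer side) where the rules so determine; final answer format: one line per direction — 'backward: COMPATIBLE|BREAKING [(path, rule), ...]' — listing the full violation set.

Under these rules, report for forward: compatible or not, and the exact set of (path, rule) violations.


the writer's type comes first in each Account pair
forward on Account — v1 reading data written by v2:
  severity: paired with writer kind (Priority -> Priority; writer required)
  quantity: paired with writer quantity (bool -> int32; writer required)
  zip: paired with writer zip (bytes -> int64; writer required)
  label: paired with writer label (bytes -> string; writer optional)
  violation R3 at label
  violation R3 at quantity
  violation R3 at zip
  => forward: BREAKING (3)
remaining Account differences; none change what is asked:
  renamed field severity to kind in record Account -> inert for the asked Account verdict: nothing fires

forward: BREAKING [(label, R3), (quantity, R3), (zip, R3)]


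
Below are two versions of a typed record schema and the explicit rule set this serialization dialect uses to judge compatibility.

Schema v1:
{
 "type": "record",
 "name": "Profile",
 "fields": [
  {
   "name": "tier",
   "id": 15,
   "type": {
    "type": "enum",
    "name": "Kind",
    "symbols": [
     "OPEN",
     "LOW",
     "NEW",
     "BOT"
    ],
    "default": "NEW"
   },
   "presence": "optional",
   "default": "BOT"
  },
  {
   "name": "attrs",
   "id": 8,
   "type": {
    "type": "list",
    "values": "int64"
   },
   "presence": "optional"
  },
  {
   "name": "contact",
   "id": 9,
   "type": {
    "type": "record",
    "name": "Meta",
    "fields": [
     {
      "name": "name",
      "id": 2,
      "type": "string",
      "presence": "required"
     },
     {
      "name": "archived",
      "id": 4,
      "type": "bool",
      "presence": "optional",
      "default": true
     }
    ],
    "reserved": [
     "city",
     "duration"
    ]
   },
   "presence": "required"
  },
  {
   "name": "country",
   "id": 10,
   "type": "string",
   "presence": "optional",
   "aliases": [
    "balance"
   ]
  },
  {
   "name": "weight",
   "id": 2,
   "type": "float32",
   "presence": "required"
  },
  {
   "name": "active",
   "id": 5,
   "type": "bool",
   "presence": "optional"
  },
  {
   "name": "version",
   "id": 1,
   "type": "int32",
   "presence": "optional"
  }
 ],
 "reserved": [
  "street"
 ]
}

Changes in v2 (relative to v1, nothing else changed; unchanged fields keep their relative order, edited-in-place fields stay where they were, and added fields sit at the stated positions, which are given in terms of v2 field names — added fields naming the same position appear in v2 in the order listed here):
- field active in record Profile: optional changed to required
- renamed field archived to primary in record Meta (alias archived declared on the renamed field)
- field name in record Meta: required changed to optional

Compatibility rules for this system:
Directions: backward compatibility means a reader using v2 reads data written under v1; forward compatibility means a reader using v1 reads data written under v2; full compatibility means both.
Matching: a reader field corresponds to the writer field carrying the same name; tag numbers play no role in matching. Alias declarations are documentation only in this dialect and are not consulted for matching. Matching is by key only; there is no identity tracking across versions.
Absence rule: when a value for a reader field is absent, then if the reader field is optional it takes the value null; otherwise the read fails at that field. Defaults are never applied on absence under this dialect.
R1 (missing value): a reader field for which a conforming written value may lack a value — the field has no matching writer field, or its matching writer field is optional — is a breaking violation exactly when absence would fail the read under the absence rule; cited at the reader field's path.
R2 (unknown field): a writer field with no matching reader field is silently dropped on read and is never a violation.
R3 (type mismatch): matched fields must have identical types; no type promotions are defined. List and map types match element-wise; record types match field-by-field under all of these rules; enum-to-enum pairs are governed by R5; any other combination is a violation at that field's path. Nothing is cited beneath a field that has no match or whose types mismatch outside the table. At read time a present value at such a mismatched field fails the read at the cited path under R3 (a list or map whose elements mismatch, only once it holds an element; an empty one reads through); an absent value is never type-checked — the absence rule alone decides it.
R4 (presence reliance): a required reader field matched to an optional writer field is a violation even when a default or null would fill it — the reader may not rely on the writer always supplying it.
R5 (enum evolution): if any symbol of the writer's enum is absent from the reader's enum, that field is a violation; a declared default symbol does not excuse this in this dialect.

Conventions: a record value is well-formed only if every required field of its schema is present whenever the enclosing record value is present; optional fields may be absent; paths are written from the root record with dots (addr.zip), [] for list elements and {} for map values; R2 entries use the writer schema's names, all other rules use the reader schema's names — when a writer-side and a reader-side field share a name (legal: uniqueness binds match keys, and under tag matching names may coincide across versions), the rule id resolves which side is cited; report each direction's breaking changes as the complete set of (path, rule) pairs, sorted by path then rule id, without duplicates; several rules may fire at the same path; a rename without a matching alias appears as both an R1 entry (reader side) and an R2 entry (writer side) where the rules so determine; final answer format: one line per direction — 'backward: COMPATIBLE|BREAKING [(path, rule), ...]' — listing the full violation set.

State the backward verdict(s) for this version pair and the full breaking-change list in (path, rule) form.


arrows below run writer -> reader for Profile
backward analysis of Profile with v2 as reader and v1 as writer:
  tier <- tier (Kind -> Kind, writer optional)
  attrs <- attrs (list<int64> -> list<int64>, writer optional)
  contact <- contact (Meta -> Meta, writer required)
  country <- country (string -> string, writer optional)
  weight <- weight (float32 -> float32, writer required)
  active <- active (bool -> bool, writer optional)
  version <- version (int32 -> int32, writer optional)
  contact.name <- contact.name (string -> string, writer required)
  contact.primary: no writer-side match
  contact.archived (writer side), unknown to reader
  R1 fires at active
  R4 fires at active
  => backward verdict for Profile: BREAKING, 2 violation(s)
checking off the Profile differences that do not matter here:
  renamed field archived to primary in record Meta (alias archived declared on the renamed field) -> fires no rule on Profile, leaving the asked answer as it is
  field name in record Meta: required changed to optional -> matters only for Profile's forward compatibility — outside the asked direction

backward: BREAKING [(active, R1), (active, R4)]


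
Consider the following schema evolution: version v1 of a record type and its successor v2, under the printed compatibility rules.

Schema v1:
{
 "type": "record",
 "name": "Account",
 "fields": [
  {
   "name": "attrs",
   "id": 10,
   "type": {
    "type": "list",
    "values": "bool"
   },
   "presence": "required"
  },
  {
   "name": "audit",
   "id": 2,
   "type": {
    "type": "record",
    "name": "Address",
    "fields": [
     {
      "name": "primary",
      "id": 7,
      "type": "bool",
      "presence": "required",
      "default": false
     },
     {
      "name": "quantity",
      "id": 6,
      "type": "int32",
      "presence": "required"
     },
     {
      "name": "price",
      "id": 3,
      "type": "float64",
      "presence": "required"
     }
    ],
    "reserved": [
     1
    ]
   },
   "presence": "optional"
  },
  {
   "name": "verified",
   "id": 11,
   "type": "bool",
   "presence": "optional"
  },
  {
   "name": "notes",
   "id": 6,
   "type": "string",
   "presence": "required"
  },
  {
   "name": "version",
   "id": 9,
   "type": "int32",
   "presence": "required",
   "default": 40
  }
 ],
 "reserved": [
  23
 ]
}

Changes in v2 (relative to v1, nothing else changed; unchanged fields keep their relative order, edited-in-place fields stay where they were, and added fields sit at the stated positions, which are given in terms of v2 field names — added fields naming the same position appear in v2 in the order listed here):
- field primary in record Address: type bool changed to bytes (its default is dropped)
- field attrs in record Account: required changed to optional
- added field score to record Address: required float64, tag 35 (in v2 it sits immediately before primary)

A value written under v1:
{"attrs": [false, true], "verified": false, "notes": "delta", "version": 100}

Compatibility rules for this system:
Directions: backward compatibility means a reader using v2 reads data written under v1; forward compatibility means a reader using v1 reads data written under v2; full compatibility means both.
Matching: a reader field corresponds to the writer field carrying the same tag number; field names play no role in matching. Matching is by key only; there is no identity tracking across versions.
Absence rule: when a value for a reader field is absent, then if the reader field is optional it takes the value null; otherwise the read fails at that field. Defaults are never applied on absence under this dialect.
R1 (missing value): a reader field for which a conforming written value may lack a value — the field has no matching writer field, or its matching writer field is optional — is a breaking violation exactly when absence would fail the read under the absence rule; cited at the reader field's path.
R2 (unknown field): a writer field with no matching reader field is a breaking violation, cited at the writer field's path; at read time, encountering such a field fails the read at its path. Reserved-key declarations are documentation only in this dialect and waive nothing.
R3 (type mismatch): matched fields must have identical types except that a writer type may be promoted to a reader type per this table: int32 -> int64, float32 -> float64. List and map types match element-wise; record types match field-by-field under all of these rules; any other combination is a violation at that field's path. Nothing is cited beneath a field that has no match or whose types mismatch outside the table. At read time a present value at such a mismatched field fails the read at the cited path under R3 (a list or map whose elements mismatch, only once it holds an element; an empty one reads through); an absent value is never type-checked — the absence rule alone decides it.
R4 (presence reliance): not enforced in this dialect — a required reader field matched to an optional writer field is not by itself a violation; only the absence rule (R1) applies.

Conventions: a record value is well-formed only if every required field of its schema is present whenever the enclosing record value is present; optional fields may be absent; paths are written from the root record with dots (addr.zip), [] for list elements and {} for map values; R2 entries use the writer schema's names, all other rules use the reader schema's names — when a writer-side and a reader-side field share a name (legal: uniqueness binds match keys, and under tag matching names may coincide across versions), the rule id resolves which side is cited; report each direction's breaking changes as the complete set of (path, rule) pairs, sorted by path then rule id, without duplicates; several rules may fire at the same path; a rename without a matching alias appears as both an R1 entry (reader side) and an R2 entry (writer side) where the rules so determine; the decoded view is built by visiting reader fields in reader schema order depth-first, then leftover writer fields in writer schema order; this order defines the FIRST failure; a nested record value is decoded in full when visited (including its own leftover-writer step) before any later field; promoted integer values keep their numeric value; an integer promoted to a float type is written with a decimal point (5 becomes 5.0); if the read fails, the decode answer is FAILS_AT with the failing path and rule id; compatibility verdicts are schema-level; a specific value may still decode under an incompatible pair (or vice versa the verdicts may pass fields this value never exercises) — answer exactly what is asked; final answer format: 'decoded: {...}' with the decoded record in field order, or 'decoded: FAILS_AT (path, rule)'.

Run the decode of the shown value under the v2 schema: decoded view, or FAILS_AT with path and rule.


decoded: {"attrs": [false, true], "audit": null, "verified": false, "notes": "delta", "version": 100}

each type pair in Account: writer, then reader
decode (reader v2):
  attrs := [false, true]
  audit := null (absent, optional -> null)
  verified := false
  notes := "delta"
  version := 100
  => decoded: {"attrs": [false, true], "audit": null, "verified": false, "notes": "delta", "version": 100}
ruling out the remaining Account differences:
  field primary in record Address: type bool changed to bytes (its default is dropped) -> shifts the Account verdicts, not this decode
  field attrs in record Account: required changed to optional -> shifts the Account verdicts, not this decode
  added field score to record Address: required float64, tag 35 (in v2 it sits immediately before primary) -> shifts the Account verdicts, not this decode


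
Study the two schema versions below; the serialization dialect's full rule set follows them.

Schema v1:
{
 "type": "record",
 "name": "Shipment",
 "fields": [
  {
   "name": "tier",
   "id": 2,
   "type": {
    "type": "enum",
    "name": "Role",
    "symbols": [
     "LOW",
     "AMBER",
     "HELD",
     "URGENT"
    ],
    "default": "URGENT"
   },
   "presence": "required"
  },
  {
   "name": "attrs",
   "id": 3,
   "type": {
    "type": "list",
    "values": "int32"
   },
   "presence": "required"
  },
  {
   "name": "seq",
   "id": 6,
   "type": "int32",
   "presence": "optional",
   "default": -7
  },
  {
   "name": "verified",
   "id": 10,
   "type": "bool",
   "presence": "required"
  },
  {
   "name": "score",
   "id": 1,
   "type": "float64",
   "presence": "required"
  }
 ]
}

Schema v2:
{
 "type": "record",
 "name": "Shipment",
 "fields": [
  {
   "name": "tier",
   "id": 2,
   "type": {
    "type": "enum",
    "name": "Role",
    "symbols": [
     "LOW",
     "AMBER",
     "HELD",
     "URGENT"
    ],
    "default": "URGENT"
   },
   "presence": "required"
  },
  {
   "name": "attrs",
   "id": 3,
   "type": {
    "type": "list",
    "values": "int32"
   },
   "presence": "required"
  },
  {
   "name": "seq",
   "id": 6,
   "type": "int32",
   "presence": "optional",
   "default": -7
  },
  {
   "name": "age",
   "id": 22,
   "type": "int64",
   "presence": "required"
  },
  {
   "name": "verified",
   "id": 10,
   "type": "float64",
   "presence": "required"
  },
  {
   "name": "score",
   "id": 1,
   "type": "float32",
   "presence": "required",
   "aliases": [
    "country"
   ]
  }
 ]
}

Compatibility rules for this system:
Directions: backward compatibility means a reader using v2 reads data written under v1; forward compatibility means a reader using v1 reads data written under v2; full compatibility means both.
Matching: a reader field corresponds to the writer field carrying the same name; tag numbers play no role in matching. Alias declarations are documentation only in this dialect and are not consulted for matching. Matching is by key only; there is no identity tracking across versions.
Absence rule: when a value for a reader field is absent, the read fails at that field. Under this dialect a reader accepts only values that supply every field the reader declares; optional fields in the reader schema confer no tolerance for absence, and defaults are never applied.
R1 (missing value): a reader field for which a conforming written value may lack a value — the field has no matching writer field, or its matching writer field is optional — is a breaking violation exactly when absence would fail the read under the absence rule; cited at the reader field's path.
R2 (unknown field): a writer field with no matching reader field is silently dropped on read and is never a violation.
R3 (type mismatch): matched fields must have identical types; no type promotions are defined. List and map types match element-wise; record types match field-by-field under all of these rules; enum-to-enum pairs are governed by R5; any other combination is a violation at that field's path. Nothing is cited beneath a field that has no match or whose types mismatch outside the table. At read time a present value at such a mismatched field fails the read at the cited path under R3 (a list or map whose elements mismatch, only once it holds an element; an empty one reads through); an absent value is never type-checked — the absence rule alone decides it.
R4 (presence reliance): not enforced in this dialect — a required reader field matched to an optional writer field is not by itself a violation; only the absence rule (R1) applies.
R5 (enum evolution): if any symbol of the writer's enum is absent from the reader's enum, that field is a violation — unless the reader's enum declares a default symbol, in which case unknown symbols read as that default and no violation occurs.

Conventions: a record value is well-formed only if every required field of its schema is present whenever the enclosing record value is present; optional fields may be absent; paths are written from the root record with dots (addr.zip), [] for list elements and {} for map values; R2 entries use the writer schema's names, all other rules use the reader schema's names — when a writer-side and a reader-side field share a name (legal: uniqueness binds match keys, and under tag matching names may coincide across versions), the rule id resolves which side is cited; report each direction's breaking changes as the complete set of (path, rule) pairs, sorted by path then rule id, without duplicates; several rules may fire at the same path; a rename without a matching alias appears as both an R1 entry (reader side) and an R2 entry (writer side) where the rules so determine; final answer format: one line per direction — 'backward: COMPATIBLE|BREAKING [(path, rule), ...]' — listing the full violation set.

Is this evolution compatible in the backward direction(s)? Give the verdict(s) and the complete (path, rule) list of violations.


arrows below run writer -> reader for Shipment
backward pass over Shipment, reader schema v2, writer schema v1:
  tier: Role -> Role, writer required; from tier
  attrs: list<int32> -> list<int32>, writer required; from attrs
  seq: int32 -> int32, writer optional; from seq
  age has no writer counterpart
  verified: bool -> float64, writer required; from verified
  score: float64 -> float32, writer required; from score
  R1 fires at age
  R3 fires at score
  R1 fires at seq
  R3 fires at verified
  => backward verdict for Shipment: BREAKING, 4 violation(s)

backward: BREAKING [(age, R1), (score, R3), (seq, R1), (verified, R3)]


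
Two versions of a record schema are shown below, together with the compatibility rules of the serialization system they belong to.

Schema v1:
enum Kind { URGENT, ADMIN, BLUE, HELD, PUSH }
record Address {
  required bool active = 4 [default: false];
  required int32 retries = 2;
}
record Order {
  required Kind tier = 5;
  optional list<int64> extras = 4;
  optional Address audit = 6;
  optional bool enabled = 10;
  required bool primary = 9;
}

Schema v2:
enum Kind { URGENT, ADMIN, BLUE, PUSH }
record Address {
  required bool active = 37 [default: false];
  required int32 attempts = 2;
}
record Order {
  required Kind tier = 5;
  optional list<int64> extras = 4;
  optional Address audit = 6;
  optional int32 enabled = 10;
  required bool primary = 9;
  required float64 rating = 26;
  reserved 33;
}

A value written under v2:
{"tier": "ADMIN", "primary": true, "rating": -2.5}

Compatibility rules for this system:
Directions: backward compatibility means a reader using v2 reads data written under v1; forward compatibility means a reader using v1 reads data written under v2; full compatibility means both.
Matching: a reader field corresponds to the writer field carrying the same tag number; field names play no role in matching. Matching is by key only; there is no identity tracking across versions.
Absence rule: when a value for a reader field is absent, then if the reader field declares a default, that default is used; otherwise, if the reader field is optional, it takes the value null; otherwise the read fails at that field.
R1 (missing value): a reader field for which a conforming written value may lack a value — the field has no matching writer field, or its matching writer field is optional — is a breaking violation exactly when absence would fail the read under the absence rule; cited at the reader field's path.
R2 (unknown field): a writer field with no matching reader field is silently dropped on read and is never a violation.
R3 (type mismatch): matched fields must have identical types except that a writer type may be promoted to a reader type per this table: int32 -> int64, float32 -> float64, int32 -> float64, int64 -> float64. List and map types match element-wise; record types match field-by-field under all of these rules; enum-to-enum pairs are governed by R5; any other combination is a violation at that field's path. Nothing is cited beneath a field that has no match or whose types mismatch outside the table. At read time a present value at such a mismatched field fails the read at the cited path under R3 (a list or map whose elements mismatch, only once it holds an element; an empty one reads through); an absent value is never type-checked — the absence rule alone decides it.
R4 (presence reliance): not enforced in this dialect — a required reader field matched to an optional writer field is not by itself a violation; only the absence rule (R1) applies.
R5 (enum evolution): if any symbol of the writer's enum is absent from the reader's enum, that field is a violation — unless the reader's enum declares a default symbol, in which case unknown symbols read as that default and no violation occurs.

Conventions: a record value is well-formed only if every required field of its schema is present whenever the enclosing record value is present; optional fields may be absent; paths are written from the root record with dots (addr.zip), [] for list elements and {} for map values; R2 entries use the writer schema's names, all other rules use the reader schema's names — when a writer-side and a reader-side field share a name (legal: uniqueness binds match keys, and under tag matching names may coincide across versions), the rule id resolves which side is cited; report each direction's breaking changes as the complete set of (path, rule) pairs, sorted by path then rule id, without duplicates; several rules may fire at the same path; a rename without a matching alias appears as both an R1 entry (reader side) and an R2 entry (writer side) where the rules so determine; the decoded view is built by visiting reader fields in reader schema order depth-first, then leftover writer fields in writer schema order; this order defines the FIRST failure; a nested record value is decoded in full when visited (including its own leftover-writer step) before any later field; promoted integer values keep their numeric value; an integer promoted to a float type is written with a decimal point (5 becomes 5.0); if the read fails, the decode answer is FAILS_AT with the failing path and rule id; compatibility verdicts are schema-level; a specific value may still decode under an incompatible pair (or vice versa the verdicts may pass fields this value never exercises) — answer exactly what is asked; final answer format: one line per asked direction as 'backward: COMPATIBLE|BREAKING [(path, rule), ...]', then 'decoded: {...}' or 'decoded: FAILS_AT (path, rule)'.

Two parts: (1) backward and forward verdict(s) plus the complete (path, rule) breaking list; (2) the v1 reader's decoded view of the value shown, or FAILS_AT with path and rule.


backward: BREAKING [(enabled, R3), (rating, R1), (tier, R5)]; forward: BREAKING [(enabled, R3)]; decoded: {"tier": "ADMIN", "extras": null, "audit": null, "enabled": null, "primary": true}

in Order below, arrows point writer -> reader
checking backward for Order: reader v2 against writer v1:
  tier: paired with writer tier (Kind -> Kind; writer required)
  extras: paired with writer extras (list<int64> -> list<int64>; writer optional)
  audit: paired with writer audit (Address -> Address; writer optional)
  enabled: paired with writer enabled (bool -> int32; writer optional)
  primary: paired with writer primary (bool -> bool; writer required)
  no writer field matches reader rating
  no writer field matches reader audit.active
  audit.attempts: paired with writer audit.retries (int32 -> int32; writer required)
  writer field audit.active has no reader counterpart
  breaking: (enabled, R3)
  breaking: (rating, R1)
  breaking: (tier, R5)
  => backward verdict for Order: BREAKING, 3 violation(s)
checking forward for Order: reader v1 against writer v2:
  tier: paired with writer tier (Kind -> Kind; writer required)
  extras: paired with writer extras (list<int64> -> list<int64>; writer optional)
  audit: paired with writer audit (Address -> Address; writer optional)
  enabled: paired with writer enabled (int32 -> bool; writer optional)
  primary: paired with writer primary (bool -> bool; writer required)
  writer field rating has no reader counterpart
  no writer field matches reader audit.active
  audit.retries: paired with writer audit.attempts (int32 -> int32; writer required)
  writer field audit.active has no reader counterpart
  breaking: (enabled, R3)
  => forward verdict for Order: BREAKING, 1 violation(s)
decode walk for Order under reader schema v1:
  tier := "ADMIN"
  extras := null (not supplied -> null)
  audit := null (not supplied -> null)
  enabled := null (not supplied -> null)
  primary := true
  writer rating: unmatched, discarded
  => decoded: {"tier": "ADMIN", "extras": null, "audit": null, "enabled": null, "primary": true}


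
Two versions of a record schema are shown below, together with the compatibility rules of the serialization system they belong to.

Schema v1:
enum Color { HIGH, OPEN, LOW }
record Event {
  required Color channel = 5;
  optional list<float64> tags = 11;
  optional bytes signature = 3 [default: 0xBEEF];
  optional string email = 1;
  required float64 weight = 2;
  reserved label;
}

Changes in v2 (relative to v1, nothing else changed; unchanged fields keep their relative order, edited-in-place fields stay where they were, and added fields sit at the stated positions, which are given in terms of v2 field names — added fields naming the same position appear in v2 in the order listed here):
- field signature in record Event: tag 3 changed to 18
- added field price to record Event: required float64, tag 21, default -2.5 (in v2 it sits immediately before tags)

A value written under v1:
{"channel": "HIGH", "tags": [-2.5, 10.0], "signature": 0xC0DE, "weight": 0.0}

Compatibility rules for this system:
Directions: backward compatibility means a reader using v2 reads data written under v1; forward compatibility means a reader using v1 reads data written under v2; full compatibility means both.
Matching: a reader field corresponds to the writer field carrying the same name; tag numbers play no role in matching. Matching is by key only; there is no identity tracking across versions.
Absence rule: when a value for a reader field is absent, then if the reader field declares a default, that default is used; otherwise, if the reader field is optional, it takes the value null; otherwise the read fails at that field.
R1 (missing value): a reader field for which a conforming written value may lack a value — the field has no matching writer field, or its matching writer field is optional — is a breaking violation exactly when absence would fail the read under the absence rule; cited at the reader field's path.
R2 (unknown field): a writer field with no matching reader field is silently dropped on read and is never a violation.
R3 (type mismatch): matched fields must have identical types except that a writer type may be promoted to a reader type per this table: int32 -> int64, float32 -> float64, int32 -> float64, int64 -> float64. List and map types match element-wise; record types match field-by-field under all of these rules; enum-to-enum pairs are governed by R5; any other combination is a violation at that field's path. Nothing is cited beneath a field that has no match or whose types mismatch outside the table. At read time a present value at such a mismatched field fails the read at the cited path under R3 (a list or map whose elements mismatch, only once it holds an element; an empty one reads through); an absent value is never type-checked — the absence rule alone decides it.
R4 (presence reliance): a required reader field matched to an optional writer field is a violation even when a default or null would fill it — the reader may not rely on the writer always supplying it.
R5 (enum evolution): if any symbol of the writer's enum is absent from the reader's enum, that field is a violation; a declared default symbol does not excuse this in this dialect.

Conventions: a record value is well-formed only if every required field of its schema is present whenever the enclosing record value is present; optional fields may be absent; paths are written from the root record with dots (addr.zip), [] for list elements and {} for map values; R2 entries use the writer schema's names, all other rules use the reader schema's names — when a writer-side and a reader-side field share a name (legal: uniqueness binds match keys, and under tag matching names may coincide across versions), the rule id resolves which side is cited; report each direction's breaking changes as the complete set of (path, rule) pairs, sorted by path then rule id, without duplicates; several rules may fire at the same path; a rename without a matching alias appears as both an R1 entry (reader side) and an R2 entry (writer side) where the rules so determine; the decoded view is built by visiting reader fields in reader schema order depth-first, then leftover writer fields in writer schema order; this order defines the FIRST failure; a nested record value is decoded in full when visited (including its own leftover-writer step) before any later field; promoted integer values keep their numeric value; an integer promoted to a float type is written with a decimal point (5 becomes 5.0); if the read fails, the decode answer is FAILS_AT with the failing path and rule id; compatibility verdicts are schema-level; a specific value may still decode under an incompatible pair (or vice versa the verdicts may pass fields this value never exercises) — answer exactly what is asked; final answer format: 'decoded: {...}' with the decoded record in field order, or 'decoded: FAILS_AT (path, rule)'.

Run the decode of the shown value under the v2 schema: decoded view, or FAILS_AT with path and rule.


decoded: {"channel": "HIGH", "price": -2.5, "tags": [-2.5, 10.0], "signature": 0xC0DE, "email": null, "weight": 0.0}

arrows below run writer -> reader for Event
decode walk for Event under reader schema v2:
  channel := "HIGH"
  price := -2.5 (absent -> default)
  tags := [-2.5, 10.0]
  signature := 0xC0DE
  email := null (absent, optional -> null)
  weight := 0.0
  => decoded: {"channel": "HIGH", "price": -2.5, "tags": [-2.5, 10.0], "signature": 0xC0DE, "email": null, "weight": 0.0}
the other Event changes do not affect what is asked:
  field signature in record Event: tag 3 changed to 18 -> fires no rule on Event under this dialect and leaves the result unchanged
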